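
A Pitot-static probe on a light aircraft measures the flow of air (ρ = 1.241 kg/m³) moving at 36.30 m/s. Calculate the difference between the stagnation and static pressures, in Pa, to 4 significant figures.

The dynamic pressure equals the rise in static pressure at the stagnation point: ΔP = ½ρv².
ΔP = ½·1.241·36.30² = 817.6 Pa.

817.6 Pa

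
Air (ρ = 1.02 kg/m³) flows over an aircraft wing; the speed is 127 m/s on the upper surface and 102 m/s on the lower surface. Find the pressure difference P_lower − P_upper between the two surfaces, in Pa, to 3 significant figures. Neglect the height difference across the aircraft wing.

The pressure is lower where the speed is higher: ΔP = ½ρ(v_up² − v_low²).
ΔP = ½·1.02·(127² − 102²) = 2920 Pa.

ΔP ≈ 2920 Pa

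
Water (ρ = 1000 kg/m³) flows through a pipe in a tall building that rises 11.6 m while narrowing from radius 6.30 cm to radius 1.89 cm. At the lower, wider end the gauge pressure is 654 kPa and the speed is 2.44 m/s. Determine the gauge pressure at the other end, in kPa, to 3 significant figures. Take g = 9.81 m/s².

176 kPa

The volume flow rate is constant, so v₂ = (A₁/A₂)v₁ = (125/11.2)·2.44 = 27.1 m/s.
Energy conservation along the streamline gives P₂ = P₁ − ½ρ(v₂² − v₁²) − ρg(h₂ − h₁).
P₂ = 654000 + ½·1000·(2.44² − 27.1²) − 1000·9.81·(+11.6) = 654000 + (-365000) − (114000) = 176000 Pa.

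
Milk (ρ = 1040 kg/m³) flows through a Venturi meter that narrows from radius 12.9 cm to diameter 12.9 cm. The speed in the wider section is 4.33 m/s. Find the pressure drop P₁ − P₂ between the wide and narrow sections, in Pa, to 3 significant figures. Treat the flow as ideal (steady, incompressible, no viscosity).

The volume flow rate is constant, so v₂ = (A₁/A₂)v₁ = (523/131)·4.33 = 17.3 m/s.
With no height change, Bernoulli's equation is P₁ + ½ρv₁² = P₂ + ½ρv₂².
P₁ − P₂ = ½·1040·(17.3² − 4.33²) = ½·1040·281 = 146000 Pa.

ΔP ≈ 146000 Pa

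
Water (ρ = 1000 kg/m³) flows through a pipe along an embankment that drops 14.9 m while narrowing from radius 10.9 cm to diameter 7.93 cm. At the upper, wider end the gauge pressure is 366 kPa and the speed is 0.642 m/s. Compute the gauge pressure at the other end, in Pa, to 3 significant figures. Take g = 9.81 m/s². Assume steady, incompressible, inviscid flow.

Continuity gives A₁v₁ = A₂v₂, so v₂ = (373 cm²)/(49.4 cm²) × 0.642 m/s = 4.85 m/s.
Bernoulli: P₁ + ½ρv₁² + ρg h₁ = P₂ + ½ρv₂² + ρg h₂, so P₂ = P₁ + ½ρ(v₁² − v₂²) − ρg(h₂ − h₁).
P₂ = 366000 + ½·1000·(0.642² − 4.85²) − 1000·9.81·(−14.9) = 366000 + (-11600) − (-146000) = 501000 Pa.

P₂ ≈ 501000 Pa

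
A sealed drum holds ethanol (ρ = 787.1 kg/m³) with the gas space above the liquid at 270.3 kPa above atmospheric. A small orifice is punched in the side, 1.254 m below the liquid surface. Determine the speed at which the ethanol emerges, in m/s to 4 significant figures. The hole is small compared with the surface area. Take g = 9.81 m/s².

Take point 1 at the surface (v₁ ≈ 0) and point 2 at the hole (at atmospheric pressure). Bernoulli: P₁ + ρg h = P_atm + ½ρv₂².
With P₁ − P_atm = 270300 Pa, v₂ = √(2gh + 2ΔP/ρ) = √(2·9.81·1.254 + 2·270300/787.1) = 26.67 m/s.

v ≈ 26.67 m/s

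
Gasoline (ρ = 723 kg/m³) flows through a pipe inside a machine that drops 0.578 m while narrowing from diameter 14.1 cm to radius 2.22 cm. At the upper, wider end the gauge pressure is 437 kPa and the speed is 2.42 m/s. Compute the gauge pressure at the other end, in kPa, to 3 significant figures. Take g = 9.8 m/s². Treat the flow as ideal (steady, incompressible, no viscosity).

P₂ = 228 kPa

Continuity gives A₁v₁ = A₂v₂, so v₂ = (156 cm²)/(15.5 cm²) × 2.42 m/s = 24.4 m/s.
Applying Bernoulli between the two ends and solving for P₂: P₂ = P₁ + ½ρ(v₁² − v₂²) − ρgΔh.
P₂ = 437000 + ½·723·(2.42² − 24.4²) − 723·9.8·(−0.578) = 437000 + (-213000) − (-4100) = 228000 Pa.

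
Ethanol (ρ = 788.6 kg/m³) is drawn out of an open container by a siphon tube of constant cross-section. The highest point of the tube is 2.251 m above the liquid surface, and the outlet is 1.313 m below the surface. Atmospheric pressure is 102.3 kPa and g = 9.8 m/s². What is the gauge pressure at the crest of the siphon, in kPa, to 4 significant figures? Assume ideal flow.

From the surface to the outlet (both open to atmosphere, surface at rest): v = √(2g·h_out) = √(2·9.8·1.313) = 5.073 m/s.
With constant cross-section the crest speed equals v; applying Bernoulli from the surface up to the crest, P_top = P_atm − ½ρv² − ρg·h_top.
P_top = 102300 − ½·788.6·5.073² − 788.6·9.8·2.251 = 74760 Pa. So P_gauge = P_top − P_atm = -27540 Pa.

P_gauge ≈ -27.54 kPa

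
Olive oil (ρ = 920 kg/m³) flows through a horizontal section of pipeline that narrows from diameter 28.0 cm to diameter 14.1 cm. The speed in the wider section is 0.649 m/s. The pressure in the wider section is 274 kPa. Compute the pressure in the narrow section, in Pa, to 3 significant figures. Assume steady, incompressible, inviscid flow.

P₂ ≈ 271000 Pa

The volume flow rate is constant, so v₂ = (A₁/A₂)v₁ = (616/156)·0.649 = 2.56 m/s.
Bernoulli (h₁ = h₂): P₁ − P₂ = ½ρ(v₂² − v₁²).
P₂ = P₁ − ½ρ(v₂² − v₁²) = 274000 − ½·920·(2.56² − 0.649²) = 274000 − 2820 = 271000 Pa.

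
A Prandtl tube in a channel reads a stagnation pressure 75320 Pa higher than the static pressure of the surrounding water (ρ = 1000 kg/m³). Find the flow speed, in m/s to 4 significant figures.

v ≈ 12.27 m/s

At the stagnation point the flow is brought to rest, so Bernoulli gives P_stag − P_static = ½ρv².
v = √(2ΔP/ρ) = √(2·75320/1000) = 12.27 m/s.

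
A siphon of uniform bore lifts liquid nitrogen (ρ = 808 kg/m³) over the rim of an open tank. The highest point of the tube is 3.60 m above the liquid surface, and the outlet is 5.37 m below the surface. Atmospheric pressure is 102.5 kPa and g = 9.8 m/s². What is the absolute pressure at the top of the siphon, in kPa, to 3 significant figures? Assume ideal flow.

P_top ≈ 31.5 kPa

The outlet speed comes from Torricelli: v = √(2g·5.37) = 10.3 m/s.
Continuity keeps v the same throughout the tube; from surface to crest, P_atm + 0 = P_top + ½ρv² + ρg·h_top.
P_top = 102500 − ½·808·10.3² − 808·9.8·3.60 = 31500 Pa.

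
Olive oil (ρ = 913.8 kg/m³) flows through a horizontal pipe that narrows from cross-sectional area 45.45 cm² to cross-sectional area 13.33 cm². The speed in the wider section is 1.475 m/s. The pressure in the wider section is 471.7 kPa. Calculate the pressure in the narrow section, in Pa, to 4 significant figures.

The volume flow rate is constant, so v₂ = (A₁/A₂)v₁ = (45.45/13.33)·1.475 = 5.029 m/s.
With no height change, Bernoulli's equation is P₁ + ½ρv₁² = P₂ + ½ρv₂².
P₂ = P₁ − ½ρ(v₂² − v₁²) = 471700 − ½·913.8·(5.029² − 1.475²) = 471700 − 10560 = 461100 Pa.

P₂ ≈ 461100 Pa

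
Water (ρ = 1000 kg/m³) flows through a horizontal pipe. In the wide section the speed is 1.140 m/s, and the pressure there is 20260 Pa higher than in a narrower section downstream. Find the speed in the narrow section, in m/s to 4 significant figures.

v₂ ≈ 6.467 m/s

Along the level pipe P + ½ρv² is conserved, hence v₂² = v₁² + 2(P₁ − P₂)/ρ.
v₂ = √(1.140² + 2·20260/1000) = √(1.300 + 40.52) = 6.467 m/s.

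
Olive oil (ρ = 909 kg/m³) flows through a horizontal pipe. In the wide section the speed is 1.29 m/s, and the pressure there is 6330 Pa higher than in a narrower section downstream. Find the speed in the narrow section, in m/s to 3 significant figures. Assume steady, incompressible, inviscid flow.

Along the level pipe P + ½ρv² is conserved, hence v₂² = v₁² + 2(P₁ − P₂)/ρ.
v₂ = √(1.29² + 2·6330/909) = √(1.66 + 13.9) = 3.95 m/s.

v₂ = 3.95 m/s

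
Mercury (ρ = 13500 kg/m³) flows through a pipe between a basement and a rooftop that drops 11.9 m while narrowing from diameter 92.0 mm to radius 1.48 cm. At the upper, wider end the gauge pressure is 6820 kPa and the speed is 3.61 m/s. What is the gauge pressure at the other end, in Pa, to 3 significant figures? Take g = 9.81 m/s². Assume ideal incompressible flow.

P₂ = 275000 Pa

By continuity, v₂ = v₁·A₁/A₂ = 3.61·(66.5/6.88) = 34.9 m/s.
Applying Bernoulli between the two ends and solving for P₂: P₂ = P₁ + ½ρ(v₁² − v₂²) − ρgΔh.
P₂ = 6820000 + ½·13500·(3.61² − 34.9²) − 13500·9.81·(−11.9) = 6820000 + (-8120000) − (-1580000) = 275000 Pa.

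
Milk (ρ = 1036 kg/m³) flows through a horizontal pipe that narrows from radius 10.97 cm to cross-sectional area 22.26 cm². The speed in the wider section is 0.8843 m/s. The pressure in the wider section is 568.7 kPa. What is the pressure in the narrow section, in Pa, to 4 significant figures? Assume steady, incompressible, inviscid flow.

P₂ ≈ 452300 Pa

By continuity, v₂ = v₁·A₁/A₂ = 0.8843·(378.1/22.26) = 15.02 m/s.
Along the horizontal streamline, P + ½ρv² is constant.
P₂ = P₁ − ½ρ(v₂² − v₁²) = 568700 − ½·1036·(15.02² − 0.8843²) = 568700 − 116400 = 452300 Pa.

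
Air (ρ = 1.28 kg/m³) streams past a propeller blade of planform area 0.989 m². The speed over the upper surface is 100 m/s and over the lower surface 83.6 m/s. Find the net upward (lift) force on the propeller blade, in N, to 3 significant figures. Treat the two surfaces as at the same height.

F ≈ 1910 N

With equal heights on the two surfaces, Bernoulli gives P_lower − P_upper = ½ρ(v_upper² − v_lower²).
ΔP = ½·1.28·(100² − 83.6²) = 1930 Pa.
Lift = ΔP · A = 1930 × 0.989 = 1910 N.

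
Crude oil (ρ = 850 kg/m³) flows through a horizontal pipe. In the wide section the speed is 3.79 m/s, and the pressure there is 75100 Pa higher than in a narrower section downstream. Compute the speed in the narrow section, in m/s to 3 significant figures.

v₂ ≈ 13.8 m/s

Horizontal Bernoulli: P₁ + ½ρv₁² = P₂ + ½ρv₂², so v₂² = v₁² + 2(P₁ − P₂)/ρ.
v₂ = √(3.79² + 2·75100/850) = √(14.4 + 177) = 13.8 m/s.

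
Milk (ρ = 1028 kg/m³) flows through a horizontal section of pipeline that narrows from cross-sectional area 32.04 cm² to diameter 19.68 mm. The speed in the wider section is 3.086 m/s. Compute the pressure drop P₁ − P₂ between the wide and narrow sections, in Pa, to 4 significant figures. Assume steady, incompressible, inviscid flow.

Mass conservation (A₁v₁ = A₂v₂) gives v₂ = 3.086 × 32.04/3.042 = 32.50 m/s.
With no height change, Bernoulli's equation is P₁ + ½ρv₁² = P₂ + ½ρv₂².
P₁ − P₂ = ½·1028·(32.50² − 3.086²) = ½·1028·1047 = 538200 Pa.

538200 Pa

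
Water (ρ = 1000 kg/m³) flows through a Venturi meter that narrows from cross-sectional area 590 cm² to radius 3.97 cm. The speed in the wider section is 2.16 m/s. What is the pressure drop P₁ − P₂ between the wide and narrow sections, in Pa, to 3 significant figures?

Mass conservation (A₁v₁ = A₂v₂) gives v₂ = 2.16 × 590/49.5 = 25.7 m/s.
Along the horizontal streamline, P + ½ρv² is constant.
P₁ − P₂ = ½·1000·(25.7² − 2.16²) = ½·1000·658 = 329000 Pa.

ΔP ≈ 329000 Pa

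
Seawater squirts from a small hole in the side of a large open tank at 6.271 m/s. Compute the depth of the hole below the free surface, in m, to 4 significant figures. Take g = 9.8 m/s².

h = 2.006 m

Torricelli: v = √(2gh), so h = v²/(2g).
h = 6.271²/(2·9.8) = 39.33/19.60 = 2.006 m.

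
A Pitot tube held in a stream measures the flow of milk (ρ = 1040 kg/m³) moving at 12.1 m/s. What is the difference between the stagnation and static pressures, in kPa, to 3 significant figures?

At the stagnation point the flow is brought to rest, so Bernoulli gives P_stag − P_static = ½ρv².
ΔP = ½·1040·12.1² = 76100 Pa.

ΔP ≈ 76.1 kPa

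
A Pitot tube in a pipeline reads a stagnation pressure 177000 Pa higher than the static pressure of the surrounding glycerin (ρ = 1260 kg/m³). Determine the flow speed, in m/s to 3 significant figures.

At the stagnation point the flow is brought to rest, so Bernoulli gives P_stag − P_static = ½ρv².
v = √(2ΔP/ρ) = √(2·177000/1260) = 16.8 m/s.

v ≈ 16.8 m/s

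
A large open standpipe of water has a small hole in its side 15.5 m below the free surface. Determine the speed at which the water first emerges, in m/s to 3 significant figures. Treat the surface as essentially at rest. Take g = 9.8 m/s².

v = 17.4 m/s

Bernoulli from surface to hole (P equal, v_surface ≈ 0): v = √(2gh) = √(2×9.8×15.5) = 17.4 m/s.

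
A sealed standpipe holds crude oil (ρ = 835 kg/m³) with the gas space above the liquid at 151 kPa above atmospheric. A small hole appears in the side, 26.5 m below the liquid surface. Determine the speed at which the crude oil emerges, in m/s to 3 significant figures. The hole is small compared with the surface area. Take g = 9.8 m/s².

v = 29.7 m/s

Take point 1 at the surface (v₁ ≈ 0) and point 2 at the hole (at atmospheric pressure). Bernoulli: P₁ + ρg h = P_atm + ½ρv₂².
With P₁ − P_atm = 151000 Pa, v₂ = √(2gh + 2ΔP/ρ) = √(2·9.8·26.5 + 2·151000/835) = 29.7 m/s.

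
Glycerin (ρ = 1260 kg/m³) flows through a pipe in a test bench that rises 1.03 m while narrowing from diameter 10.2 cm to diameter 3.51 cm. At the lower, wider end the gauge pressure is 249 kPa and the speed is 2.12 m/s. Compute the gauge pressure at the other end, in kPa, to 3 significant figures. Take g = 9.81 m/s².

The volume flow rate is constant, so v₂ = (A₁/A₂)v₁ = (81.7/9.68)·2.12 = 17.9 m/s.
Energy conservation along the streamline gives P₂ = P₁ − ½ρ(v₂² − v₁²) − ρg(h₂ − h₁).
P₂ = 249000 + ½·1260·(2.12² − 17.9²) − 1260·9.81·(+1.03) = 249000 + (-199000) − (12700) = 37200 Pa.

P₂ ≈ 37.2 kPa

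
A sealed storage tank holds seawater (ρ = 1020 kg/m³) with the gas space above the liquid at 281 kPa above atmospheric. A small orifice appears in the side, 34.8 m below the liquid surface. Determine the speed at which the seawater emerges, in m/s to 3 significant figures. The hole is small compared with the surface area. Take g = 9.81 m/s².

Take point 1 at the surface (v₁ ≈ 0) and point 2 at the hole (at atmospheric pressure). Bernoulli: P₁ + ρg h = P_atm + ½ρv₂².
With P₁ − P_atm = 281000 Pa, v₂ = √(2gh + 2ΔP/ρ) = √(2·9.81·34.8 + 2·281000/1020) = 35.1 m/s.

35.1 m/s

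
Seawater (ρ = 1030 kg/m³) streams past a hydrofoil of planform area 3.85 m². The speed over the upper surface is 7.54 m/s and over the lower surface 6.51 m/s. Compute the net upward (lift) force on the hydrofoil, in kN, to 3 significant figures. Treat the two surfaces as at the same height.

With equal heights on the two surfaces, Bernoulli gives P_lower − P_upper = ½ρ(v_upper² − v_lower²).
ΔP = ½·1030·(7.54² − 6.51²) = 7450 Pa.
Lift = ΔP · A = 7450 × 3.85 = 28700 N.

F = 28.7 kN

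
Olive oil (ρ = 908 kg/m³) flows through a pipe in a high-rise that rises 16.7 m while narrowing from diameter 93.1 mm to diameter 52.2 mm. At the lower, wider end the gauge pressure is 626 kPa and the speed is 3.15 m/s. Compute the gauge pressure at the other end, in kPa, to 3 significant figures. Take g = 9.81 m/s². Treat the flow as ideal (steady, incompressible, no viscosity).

P₂ ≈ 436 kPa

The volume flow rate is constant, so v₂ = (A₁/A₂)v₁ = (68.1/21.4)·3.15 = 10.0 m/s.
Applying Bernoulli between the two ends and solving for P₂: P₂ = P₁ + ½ρ(v₁² − v₂²) − ρgΔh.
P₂ = 626000 + ½·908·(3.15² − 10.0²) − 908·9.81·(+16.7) = 626000 + (-41100) − (149000) = 436000 Pa.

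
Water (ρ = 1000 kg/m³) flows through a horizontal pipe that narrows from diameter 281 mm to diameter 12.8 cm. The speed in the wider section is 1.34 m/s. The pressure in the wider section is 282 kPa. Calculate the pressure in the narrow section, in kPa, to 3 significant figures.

P₂ ≈ 262 kPa

Mass conservation (A₁v₁ = A₂v₂) gives v₂ = 1.34 × 620/129 = 6.46 m/s.
Bernoulli (h₁ = h₂): P₁ − P₂ = ½ρ(v₂² − v₁²).
P₂ = P₁ − ½ρ(v₂² − v₁²) = 282000 − ½·1000·(6.46² − 1.34²) = 282000 − 20000 = 262000 Pa.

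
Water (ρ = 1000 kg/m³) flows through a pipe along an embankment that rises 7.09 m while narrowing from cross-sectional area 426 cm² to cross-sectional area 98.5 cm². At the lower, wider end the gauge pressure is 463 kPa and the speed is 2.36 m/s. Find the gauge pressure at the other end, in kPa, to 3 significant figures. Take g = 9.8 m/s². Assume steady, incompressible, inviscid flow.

344 kPa

The volume flow rate is constant, so v₂ = (A₁/A₂)v₁ = (426/98.5)·2.36 = 10.2 m/s.
Energy conservation along the streamline gives P₂ = P₁ − ½ρ(v₂² − v₁²) − ρg(h₂ − h₁).
P₂ = 463000 + ½·1000·(2.36² − 10.2²) − 1000·9.8·(+7.09) = 463000 + (-49300) − (69500) = 344000 Pa.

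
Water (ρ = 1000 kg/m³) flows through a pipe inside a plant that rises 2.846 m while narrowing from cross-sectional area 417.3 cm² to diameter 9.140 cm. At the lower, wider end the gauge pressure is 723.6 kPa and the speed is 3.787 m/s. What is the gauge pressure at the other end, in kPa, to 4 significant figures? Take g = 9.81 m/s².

Continuity gives A₁v₁ = A₂v₂, so v₂ = (417.3 cm²)/(65.61 cm²) × 3.787 m/s = 24.09 m/s.
Energy conservation along the streamline gives P₂ = P₁ − ½ρ(v₂² − v₁²) − ρg(h₂ − h₁).
P₂ = 723600 + ½·1000·(3.787² − 24.09²) − 1000·9.81·(+2.846) = 723600 + (-282900) − (27920) = 412800 Pa.

P₂ ≈ 412.8 kPa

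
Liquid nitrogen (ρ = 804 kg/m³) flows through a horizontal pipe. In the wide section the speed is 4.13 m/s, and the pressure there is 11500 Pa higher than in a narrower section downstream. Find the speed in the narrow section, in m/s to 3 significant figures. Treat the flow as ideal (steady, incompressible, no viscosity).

v₂ ≈ 6.76 m/s

Horizontal Bernoulli: P₁ + ½ρv₁² = P₂ + ½ρv₂², so v₂² = v₁² + 2(P₁ − P₂)/ρ.
v₂ = √(4.13² + 2·11500/804) = √(17.1 + 28.6) = 6.76 m/s.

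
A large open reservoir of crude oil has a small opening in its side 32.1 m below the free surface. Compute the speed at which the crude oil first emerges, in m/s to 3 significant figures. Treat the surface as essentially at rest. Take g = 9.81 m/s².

Bernoulli from surface to hole (P equal, v_surface ≈ 0): v = √(2gh) = √(2×9.81×32.1) = 25.1 m/s.

v ≈ 25.1 m/s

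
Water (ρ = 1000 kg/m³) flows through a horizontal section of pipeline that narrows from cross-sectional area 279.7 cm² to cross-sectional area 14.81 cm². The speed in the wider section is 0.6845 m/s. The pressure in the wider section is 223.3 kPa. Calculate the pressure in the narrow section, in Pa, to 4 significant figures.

140000 Pa

By continuity, v₂ = v₁·A₁/A₂ = 0.6845·(279.7/14.81) = 12.93 m/s.
Bernoulli (h₁ = h₂): P₁ − P₂ = ½ρ(v₂² − v₁²).
P₂ = P₁ − ½ρ(v₂² − v₁²) = 223300 − ½·1000·(12.93² − 0.6845²) = 223300 − 83320 = 140000 Pa.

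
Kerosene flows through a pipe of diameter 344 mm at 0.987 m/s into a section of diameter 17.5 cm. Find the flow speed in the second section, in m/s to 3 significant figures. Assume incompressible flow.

3.81 m/s

Continuity gives A₁v₁ = A₂v₂, so v₂ = (929 cm²)/(241 cm²) × 0.987 m/s = 3.81 m/s.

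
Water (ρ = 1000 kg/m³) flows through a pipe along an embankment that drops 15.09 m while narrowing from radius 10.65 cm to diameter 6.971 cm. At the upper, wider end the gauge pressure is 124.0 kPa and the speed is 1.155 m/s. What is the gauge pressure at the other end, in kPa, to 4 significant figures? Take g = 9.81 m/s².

P₂ ≈ 214.6 kPa

Mass conservation (A₁v₁ = A₂v₂) gives v₂ = 1.155 × 356.3/38.17 = 10.78 m/s.
Applying Bernoulli between the two ends and solving for P₂: P₂ = P₁ + ½ρ(v₁² − v₂²) − ρgΔh.
P₂ = 124000 + ½·1000·(1.155² − 10.78²) − 1000·9.81·(−15.09) = 124000 + (-57470) − (-148000) = 214600 Pa.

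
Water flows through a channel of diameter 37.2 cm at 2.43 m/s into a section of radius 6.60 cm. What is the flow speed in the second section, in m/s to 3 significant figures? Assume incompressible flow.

v₂ = 19.3 m/s

The volume flow rate is constant, so v₂ = (A₁/A₂)v₁ = (1090/137)·2.43 = 19.3 m/s.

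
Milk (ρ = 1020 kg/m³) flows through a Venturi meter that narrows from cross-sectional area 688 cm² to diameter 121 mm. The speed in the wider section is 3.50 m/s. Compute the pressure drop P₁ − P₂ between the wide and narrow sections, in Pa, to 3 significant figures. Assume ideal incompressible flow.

ΔP ≈ 217000 Pa

By continuity, v₂ = v₁·A₁/A₂ = 3.50·(688/115) = 20.9 m/s.
With no height change, Bernoulli's equation is P₁ + ½ρv₁² = P₂ + ½ρv₂².
P₁ − P₂ = ½·1020·(20.9² − 3.50²) = ½·1020·426 = 217000 Pa.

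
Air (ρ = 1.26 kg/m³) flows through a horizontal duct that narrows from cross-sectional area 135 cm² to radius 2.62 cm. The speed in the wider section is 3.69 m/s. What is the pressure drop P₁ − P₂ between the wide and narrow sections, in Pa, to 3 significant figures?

ΔP = 328 Pa

The volume flow rate is constant, so v₂ = (A₁/A₂)v₁ = (135/21.6)·3.69 = 23.1 m/s.
Bernoulli (h₁ = h₂): P₁ − P₂ = ½ρ(v₂² − v₁²).
P₁ − P₂ = ½·1.26·(23.1² − 3.69²) = ½·1.26·520 = 328 Pa.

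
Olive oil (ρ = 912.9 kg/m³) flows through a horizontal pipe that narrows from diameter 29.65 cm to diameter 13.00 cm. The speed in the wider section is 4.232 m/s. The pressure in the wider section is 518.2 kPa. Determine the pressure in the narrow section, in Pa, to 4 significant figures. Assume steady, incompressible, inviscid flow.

By continuity, v₂ = v₁·A₁/A₂ = 4.232·(690.5/132.7) = 22.01 m/s.
With no height change, Bernoulli's equation is P₁ + ½ρv₁² = P₂ + ½ρv₂².
P₂ = P₁ − ½ρ(v₂² − v₁²) = 518200 − ½·912.9·(22.01² − 4.232²) = 518200 − 213000 = 305200 Pa.

P₂ ≈ 305200 Pa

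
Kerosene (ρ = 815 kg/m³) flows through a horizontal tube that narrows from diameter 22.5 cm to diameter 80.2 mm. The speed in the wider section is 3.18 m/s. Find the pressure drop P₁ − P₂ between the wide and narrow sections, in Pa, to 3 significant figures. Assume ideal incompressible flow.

251000 Pa

Continuity gives A₁v₁ = A₂v₂, so v₂ = (398 cm²)/(50.5 cm²) × 3.18 m/s = 25.0 m/s.
Along the horizontal streamline, P + ½ρv² is constant.
P₁ − P₂ = ½·815·(25.0² − 3.18²) = ½·815·616 = 251000 Pa.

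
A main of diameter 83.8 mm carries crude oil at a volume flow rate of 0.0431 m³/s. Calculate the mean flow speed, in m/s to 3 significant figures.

v ≈ 7.81 m/s

Q = 0.0431 m³/s = 0.0431 m³/s.
v = Q/A = 0.0431 / 0.00552 = 7.81 m/s.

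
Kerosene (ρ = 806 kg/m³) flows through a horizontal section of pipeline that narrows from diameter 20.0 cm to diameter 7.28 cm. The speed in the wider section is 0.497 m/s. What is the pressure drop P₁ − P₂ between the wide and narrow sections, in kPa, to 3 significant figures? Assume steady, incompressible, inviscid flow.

ΔP ≈ 5.57 kPa

Continuity gives A₁v₁ = A₂v₂, so v₂ = (314 cm²)/(41.6 cm²) × 0.497 m/s = 3.75 m/s.
The pipe is horizontal, so Bernoulli reduces to P₁ + ½ρv₁² = P₂ + ½ρv₂².
P₁ − P₂ = ½·806·(3.75² − 0.497²) = ½·806·13.8 = 5570 Pa.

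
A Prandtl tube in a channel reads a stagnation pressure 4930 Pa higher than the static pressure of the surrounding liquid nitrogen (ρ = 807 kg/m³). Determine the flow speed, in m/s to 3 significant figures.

v ≈ 3.50 m/s

At the stagnation point the flow is brought to rest, so Bernoulli gives P_stag − P_static = ½ρv².
v = √(2ΔP/ρ) = √(2·4930/807) = 3.50 m/s.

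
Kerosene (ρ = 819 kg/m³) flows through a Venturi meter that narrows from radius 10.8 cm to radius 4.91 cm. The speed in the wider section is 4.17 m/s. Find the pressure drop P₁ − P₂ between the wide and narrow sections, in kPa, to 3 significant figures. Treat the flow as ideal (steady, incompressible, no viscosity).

The volume flow rate is constant, so v₂ = (A₁/A₂)v₁ = (366/75.7)·4.17 = 20.2 m/s.
The pipe is horizontal, so Bernoulli reduces to P₁ + ½ρv₁² = P₂ + ½ρv₂².
P₁ − P₂ = ½·819·(20.2² − 4.17²) = ½·819·390 = 160000 Pa.

ΔP ≈ 160 kPa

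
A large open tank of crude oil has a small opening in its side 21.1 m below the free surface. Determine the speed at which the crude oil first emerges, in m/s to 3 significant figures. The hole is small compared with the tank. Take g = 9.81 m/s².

The surface is effectively still and both ends are open, so ½v² = gh and v = √(2·9.81·21.1) = 20.3 m/s.

20.3 m/s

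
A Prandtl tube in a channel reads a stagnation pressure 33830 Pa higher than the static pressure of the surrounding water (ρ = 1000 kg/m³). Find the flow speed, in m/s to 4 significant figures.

Bernoulli between the free stream and the stagnation point: ½ρv² = P_stag − P_static.
v = √(2ΔP/ρ) = √(2·33830/1000) = 8.226 m/s.

8.226 m/s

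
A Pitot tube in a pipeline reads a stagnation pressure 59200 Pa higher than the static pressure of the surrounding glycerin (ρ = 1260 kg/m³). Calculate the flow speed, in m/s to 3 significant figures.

The dynamic pressure equals the rise in static pressure at the stagnation point: ΔP = ½ρv².
v = √(2ΔP/ρ) = √(2·59200/1260) = 9.69 m/s.

v = 9.69 m/s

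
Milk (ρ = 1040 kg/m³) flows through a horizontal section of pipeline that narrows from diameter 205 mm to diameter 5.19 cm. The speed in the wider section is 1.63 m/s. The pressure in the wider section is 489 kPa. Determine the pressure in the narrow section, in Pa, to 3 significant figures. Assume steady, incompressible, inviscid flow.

Continuity gives A₁v₁ = A₂v₂, so v₂ = (330 cm²)/(21.2 cm²) × 1.63 m/s = 25.4 m/s.
Along the horizontal streamline, P + ½ρv² is constant.
P₂ = P₁ − ½ρ(v₂² − v₁²) = 489000 − ½·1040·(25.4² − 1.63²) = 489000 − 335000 = 154000 Pa.

154000 Pa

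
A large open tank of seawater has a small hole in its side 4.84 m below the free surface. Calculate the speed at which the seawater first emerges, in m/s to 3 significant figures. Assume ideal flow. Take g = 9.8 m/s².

v ≈ 9.74 m/s

With the surface at rest and both surface and jet at atmospheric pressure, Bernoulli gives ρg h = ½ρv², so v = √(2gh) = √(2·9.8·4.84) = 9.74 m/s.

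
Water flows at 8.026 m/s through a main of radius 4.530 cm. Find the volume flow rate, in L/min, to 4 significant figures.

3105 L/min

Q = A·v = 0.006447 m² × 8.026 m/s = 0.05174 m³/s.
Converting: 0.05174 m³/s × 60000 = 3105 L/min.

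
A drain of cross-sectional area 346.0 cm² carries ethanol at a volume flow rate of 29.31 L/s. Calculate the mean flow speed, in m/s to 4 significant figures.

v = 0.8471 m/s

Q = 29.31 L/s = 0.02931 m³/s.
v = Q/A = 0.02931 / 0.03460 = 0.8471 m/s.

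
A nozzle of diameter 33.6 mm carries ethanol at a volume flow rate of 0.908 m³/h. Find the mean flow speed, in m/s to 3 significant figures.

v ≈ 0.284 m/s

Q = 0.908 m³/h = 0.000252 m³/s.
v = Q/A = 0.000252 / 0.000887 = 0.284 m/s.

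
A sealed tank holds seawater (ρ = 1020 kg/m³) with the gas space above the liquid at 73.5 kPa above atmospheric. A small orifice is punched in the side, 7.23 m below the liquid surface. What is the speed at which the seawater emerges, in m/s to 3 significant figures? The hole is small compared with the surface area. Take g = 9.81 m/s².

Take point 1 at the surface (v₁ ≈ 0) and point 2 at the hole (at atmospheric pressure). Bernoulli: P₁ + ρg h = P_atm + ½ρv₂².
With P₁ − P_atm = 73500 Pa, v₂ = √(2gh + 2ΔP/ρ) = √(2·9.81·7.23 + 2·73500/1020) = 16.9 m/s.

v = 16.9 m/s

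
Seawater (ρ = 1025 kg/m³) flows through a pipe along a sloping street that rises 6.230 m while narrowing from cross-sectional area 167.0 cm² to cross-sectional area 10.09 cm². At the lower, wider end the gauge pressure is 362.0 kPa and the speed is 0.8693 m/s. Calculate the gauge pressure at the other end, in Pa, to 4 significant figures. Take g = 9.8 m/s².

Mass conservation (A₁v₁ = A₂v₂) gives v₂ = 0.8693 × 167.0/10.09 = 14.39 m/s.
Bernoulli: P₁ + ½ρv₁² + ρg h₁ = P₂ + ½ρv₂² + ρg h₂, so P₂ = P₁ + ½ρ(v₁² − v₂²) − ρg(h₂ − h₁).
P₂ = 362000 + ½·1025·(0.8693² − 14.39²) − 1025·9.8·(+6.230) = 362000 + (-105700) − (62580) = 193700 Pa.

193700 Pa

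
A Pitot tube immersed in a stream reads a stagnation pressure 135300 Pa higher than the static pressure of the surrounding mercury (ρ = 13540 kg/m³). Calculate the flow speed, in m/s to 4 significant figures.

At the stagnation point the flow is brought to rest, so Bernoulli gives P_stag − P_static = ½ρv².
v = √(2ΔP/ρ) = √(2·135300/13540) = 4.470 m/s.

v ≈ 4.470 m/s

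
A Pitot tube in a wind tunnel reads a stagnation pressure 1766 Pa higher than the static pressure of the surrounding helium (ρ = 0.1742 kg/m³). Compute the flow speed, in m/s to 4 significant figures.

142.4 m/s

At the stagnation point the flow is brought to rest, so Bernoulli gives P_stag − P_static = ½ρv².
v = √(2ΔP/ρ) = √(2·1766/0.1742) = 142.4 m/s.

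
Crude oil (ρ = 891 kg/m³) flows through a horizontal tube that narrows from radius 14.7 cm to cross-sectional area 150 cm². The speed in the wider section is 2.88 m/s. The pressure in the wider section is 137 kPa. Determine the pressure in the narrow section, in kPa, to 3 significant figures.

P₂ = 65.0 kPa

Continuity gives A₁v₁ = A₂v₂, so v₂ = (679 cm²)/(150 cm²) × 2.88 m/s = 13.0 m/s.
With no height change, Bernoulli's equation is P₁ + ½ρv₁² = P₂ + ½ρv₂².
P₂ = P₁ − ½ρ(v₂² − v₁²) = 137000 − ½·891·(13.0² − 2.88²) = 137000 − 72000 = 65000 Pa.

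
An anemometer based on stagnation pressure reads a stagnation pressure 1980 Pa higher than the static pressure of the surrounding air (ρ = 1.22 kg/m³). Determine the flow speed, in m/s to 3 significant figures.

The dynamic pressure equals the rise in static pressure at the stagnation point: ΔP = ½ρv².
v = √(2ΔP/ρ) = √(2·1980/1.22) = 57.0 m/s.

v ≈ 57.0 m/s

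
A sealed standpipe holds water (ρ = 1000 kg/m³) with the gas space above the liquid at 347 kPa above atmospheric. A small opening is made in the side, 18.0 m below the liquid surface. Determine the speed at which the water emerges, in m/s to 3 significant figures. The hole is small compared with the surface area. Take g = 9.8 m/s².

Take point 1 at the surface (v₁ ≈ 0) and point 2 at the hole (at atmospheric pressure). Bernoulli: P₁ + ρg h = P_atm + ½ρv₂².
With P₁ − P_atm = 347000 Pa, v₂ = √(2gh + 2ΔP/ρ) = √(2·9.8·18.0 + 2·347000/1000) = 32.4 m/s.

v ≈ 32.4 m/s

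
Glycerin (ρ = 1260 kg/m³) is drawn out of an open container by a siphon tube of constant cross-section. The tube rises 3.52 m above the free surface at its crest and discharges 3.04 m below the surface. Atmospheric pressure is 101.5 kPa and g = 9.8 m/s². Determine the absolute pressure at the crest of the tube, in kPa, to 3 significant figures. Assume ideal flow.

The outlet speed comes from Torricelli: v = √(2g·3.04) = 7.72 m/s.
The bore is uniform, so the speed at the crest is the same v. Bernoulli surface→crest: P_atm = P_top + ½ρv² + ρg·h_top.
P_top = 101500 − ½·1260·7.72² − 1260·9.8·3.52 = 20500 Pa.

P_top ≈ 20.5 kPa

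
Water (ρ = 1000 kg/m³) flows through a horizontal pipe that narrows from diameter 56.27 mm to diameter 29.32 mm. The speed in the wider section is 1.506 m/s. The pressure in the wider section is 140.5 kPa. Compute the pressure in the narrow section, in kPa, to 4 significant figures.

The volume flow rate is constant, so v₂ = (A₁/A₂)v₁ = (24.87/6.752)·1.506 = 5.547 m/s.
Bernoulli (h₁ = h₂): P₁ − P₂ = ½ρ(v₂² − v₁²).
P₂ = P₁ − ½ρ(v₂² − v₁²) = 140500 − ½·1000·(5.547² − 1.506²) = 140500 − 14250 = 126200 Pa.

P₂ ≈ 126.2 kPa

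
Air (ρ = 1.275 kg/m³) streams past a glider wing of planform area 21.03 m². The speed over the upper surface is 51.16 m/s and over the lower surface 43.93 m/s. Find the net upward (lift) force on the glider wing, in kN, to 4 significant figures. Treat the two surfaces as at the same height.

F = 9.217 kN

From P + ½ρv² = const at equal height, P_low − P_up = ½ρ(v_up² − v_low²).
ΔP = ½·1.275·(51.16² − 43.93²) = 438.3 Pa.
Lift = ΔP · A = 438.3 × 21.03 = 9217 N.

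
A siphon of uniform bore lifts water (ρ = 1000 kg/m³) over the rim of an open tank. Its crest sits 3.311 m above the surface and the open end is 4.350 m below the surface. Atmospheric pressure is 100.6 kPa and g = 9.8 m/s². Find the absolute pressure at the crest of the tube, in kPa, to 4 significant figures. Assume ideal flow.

Bernoulli surface→outlet gives ½v² = g·h_out, so v = √(2·9.8·4.350) = 9.234 m/s.
Continuity keeps v the same throughout the tube; from surface to crest, P_atm + 0 = P_top + ½ρv² + ρg·h_top.
P_top = 100600 − ½·1000·9.234² − 1000·9.8·3.311 = 25520 Pa.

P_top = 25.52 kPa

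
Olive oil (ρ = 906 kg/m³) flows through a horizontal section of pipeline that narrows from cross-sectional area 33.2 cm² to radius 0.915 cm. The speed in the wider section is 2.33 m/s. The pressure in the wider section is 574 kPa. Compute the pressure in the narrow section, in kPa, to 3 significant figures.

P₂ ≈ 185 kPa

By continuity, v₂ = v₁·A₁/A₂ = 2.33·(33.2/2.63) = 29.4 m/s.
Bernoulli (h₁ = h₂): P₁ − P₂ = ½ρ(v₂² − v₁²).
P₂ = P₁ − ½ρ(v₂² − v₁²) = 574000 − ½·906·(29.4² − 2.33²) = 574000 − 389000 = 185000 Pa.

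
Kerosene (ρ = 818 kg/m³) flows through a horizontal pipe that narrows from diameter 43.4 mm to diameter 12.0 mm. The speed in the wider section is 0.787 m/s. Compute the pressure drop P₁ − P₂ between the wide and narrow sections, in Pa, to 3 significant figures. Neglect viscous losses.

43100 Pa

Mass conservation (A₁v₁ = A₂v₂) gives v₂ = 0.787 × 14.8/1.13 = 10.3 m/s.
The pipe is horizontal, so Bernoulli reduces to P₁ + ½ρv₁² = P₂ + ½ρv₂².
P₁ − P₂ = ½·818·(10.3² − 0.787²) = ½·818·105 = 43100 Pa.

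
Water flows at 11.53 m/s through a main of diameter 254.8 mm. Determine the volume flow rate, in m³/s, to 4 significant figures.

Q = A·v = 0.05099 m² × 11.53 m/s = 0.5879 m³/s.

Q ≈ 0.5879 m³/s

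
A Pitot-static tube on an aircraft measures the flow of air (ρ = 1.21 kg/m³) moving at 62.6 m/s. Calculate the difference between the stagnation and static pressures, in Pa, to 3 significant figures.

The dynamic pressure equals the rise in static pressure at the stagnation point: ΔP = ½ρv².
ΔP = ½·1.21·62.6² = 2370 Pa.

ΔP ≈ 2370 Pa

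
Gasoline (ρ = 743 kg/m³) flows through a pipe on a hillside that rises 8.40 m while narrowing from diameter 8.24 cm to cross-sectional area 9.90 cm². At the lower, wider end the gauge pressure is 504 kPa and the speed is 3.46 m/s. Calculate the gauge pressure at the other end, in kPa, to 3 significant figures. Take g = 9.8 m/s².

The volume flow rate is constant, so v₂ = (A₁/A₂)v₁ = (53.3/9.90)·3.46 = 18.6 m/s.
Energy conservation along the streamline gives P₂ = P₁ − ½ρ(v₂² − v₁²) − ρg(h₂ − h₁).
P₂ = 504000 + ½·743·(3.46² − 18.6²) − 743·9.8·(+8.40) = 504000 + (-125000) − (61200) = 318000 Pa.

P₂ ≈ 318 kPa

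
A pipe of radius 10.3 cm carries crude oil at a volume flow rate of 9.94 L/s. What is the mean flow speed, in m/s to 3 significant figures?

Q = 9.94 L/s = 0.00994 m³/s.
v = Q/A = 0.00994 / 0.0333 = 0.298 m/s.

v ≈ 0.298 m/s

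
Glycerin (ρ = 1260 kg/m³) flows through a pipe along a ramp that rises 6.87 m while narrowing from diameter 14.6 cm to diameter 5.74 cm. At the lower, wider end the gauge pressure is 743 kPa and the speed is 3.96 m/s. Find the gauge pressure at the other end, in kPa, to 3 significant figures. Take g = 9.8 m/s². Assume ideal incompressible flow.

By continuity, v₂ = v₁·A₁/A₂ = 3.96·(167/25.9) = 25.6 m/s.
Bernoulli: P₁ + ½ρv₁² + ρg h₁ = P₂ + ½ρv₂² + ρg h₂, so P₂ = P₁ + ½ρ(v₁² − v₂²) − ρg(h₂ − h₁).
P₂ = 743000 + ½·1260·(3.96² − 25.6²) − 1260·9.8·(+6.87) = 743000 + (-404000) − (84800) = 255000 Pa.

P₂ = 255 kPa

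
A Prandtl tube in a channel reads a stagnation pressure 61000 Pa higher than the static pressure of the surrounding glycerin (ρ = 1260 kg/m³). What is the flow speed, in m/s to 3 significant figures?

At the stagnation point the flow is brought to rest, so Bernoulli gives P_stag − P_static = ½ρv².
v = √(2ΔP/ρ) = √(2·61000/1260) = 9.84 m/s.

9.84 m/s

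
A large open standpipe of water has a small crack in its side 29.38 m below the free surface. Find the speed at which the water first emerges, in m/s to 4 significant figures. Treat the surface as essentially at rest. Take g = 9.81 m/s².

24.01 m/s

Torricelli's result v = √(2gh) gives v = √(2·9.81·29.38) = 24.01 m/s.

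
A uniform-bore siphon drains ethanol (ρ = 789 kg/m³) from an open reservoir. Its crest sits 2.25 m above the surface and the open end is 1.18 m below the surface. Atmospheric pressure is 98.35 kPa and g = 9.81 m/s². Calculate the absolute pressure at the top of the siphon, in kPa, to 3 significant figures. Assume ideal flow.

Bernoulli surface→outlet gives ½v² = g·h_out, so v = √(2·9.81·1.18) = 4.81 m/s.
Continuity keeps v the same throughout the tube; from surface to crest, P_atm + 0 = P_top + ½ρv² + ρg·h_top.
P_top = 98350 − ½·789·4.81² − 789·9.81·2.25 = 71800 Pa.

P_top = 71.8 kPa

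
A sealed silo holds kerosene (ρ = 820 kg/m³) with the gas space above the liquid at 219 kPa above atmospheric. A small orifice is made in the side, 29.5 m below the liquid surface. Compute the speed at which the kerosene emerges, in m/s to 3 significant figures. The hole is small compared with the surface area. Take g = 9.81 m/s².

Take point 1 at the surface (v₁ ≈ 0) and point 2 at the hole (at atmospheric pressure). Bernoulli: P₁ + ρg h = P_atm + ½ρv₂².
With P₁ − P_atm = 219000 Pa, v₂ = √(2gh + 2ΔP/ρ) = √(2·9.81·29.5 + 2·219000/820) = 33.4 m/s.

v = 33.4 m/s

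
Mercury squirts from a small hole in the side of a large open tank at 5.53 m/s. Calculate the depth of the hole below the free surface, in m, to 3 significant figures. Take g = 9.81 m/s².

h = 1.56 m

Torricelli: v = √(2gh), so h = v²/(2g).
h = 5.53²/(2·9.81) = 30.6/19.62 = 1.56 m.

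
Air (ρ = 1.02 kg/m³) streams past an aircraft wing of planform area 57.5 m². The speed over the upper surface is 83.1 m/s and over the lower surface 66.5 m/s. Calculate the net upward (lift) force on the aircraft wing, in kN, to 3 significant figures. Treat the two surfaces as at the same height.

From P + ½ρv² = const at equal height, P_low − P_up = ½ρ(v_up² − v_low²).
ΔP = ½·1.02·(83.1² − 66.5²) = 1270 Pa.
Lift = ΔP · A = 1270 × 57.5 = 72800 N.

F = 72.8 kN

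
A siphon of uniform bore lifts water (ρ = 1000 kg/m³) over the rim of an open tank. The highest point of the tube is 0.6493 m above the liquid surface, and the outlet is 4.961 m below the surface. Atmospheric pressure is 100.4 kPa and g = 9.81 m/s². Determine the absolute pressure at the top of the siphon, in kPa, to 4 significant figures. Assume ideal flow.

P_top ≈ 45.36 kPa

Bernoulli surface→outlet gives ½v² = g·h_out, so v = √(2·9.81·4.961) = 9.866 m/s.
The bore is uniform, so the speed at the crest is the same v. Bernoulli surface→crest: P_atm = P_top + ½ρv² + ρg·h_top.
P_top = 100400 − ½·1000·9.866² − 1000·9.81·0.6493 = 45360 Pa.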